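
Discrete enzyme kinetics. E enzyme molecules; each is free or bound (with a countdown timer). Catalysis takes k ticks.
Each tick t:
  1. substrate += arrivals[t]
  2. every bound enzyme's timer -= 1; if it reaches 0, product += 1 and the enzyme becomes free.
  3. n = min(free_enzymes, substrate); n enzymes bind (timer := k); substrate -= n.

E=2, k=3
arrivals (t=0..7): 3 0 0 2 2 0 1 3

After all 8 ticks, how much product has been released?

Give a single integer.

Answer: 4

Derivation:
t=0: arr=3 -> substrate=1 bound=2 product=0
t=1: arr=0 -> substrate=1 bound=2 product=0
t=2: arr=0 -> substrate=1 bound=2 product=0
t=3: arr=2 -> substrate=1 bound=2 product=2
t=4: arr=2 -> substrate=3 bound=2 product=2
t=5: arr=0 -> substrate=3 bound=2 product=2
t=6: arr=1 -> substrate=2 bound=2 product=4
t=7: arr=3 -> substrate=5 bound=2 product=4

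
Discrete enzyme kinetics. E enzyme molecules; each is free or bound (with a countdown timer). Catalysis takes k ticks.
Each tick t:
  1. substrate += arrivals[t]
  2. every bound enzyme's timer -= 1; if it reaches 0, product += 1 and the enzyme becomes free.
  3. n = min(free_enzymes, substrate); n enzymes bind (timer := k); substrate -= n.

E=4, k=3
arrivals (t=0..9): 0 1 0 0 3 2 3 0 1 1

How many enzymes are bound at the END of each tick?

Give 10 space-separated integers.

t=0: arr=0 -> substrate=0 bound=0 product=0
t=1: arr=1 -> substrate=0 bound=1 product=0
t=2: arr=0 -> substrate=0 bound=1 product=0
t=3: arr=0 -> substrate=0 bound=1 product=0
t=4: arr=3 -> substrate=0 bound=3 product=1
t=5: arr=2 -> substrate=1 bound=4 product=1
t=6: arr=3 -> substrate=4 bound=4 product=1
t=7: arr=0 -> substrate=1 bound=4 product=4
t=8: arr=1 -> substrate=1 bound=4 product=5
t=9: arr=1 -> substrate=2 bound=4 product=5

Answer: 0 1 1 1 3 4 4 4 4 4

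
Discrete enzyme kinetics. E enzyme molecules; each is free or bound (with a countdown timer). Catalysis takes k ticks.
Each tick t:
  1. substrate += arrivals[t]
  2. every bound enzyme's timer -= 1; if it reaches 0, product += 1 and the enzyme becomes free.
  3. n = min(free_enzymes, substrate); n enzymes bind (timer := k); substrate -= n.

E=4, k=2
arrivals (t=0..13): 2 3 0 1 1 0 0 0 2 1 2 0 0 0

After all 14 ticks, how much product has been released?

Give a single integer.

t=0: arr=2 -> substrate=0 bound=2 product=0
t=1: arr=3 -> substrate=1 bound=4 product=0
t=2: arr=0 -> substrate=0 bound=3 product=2
t=3: arr=1 -> substrate=0 bound=2 product=4
t=4: arr=1 -> substrate=0 bound=2 product=5
t=5: arr=0 -> substrate=0 bound=1 product=6
t=6: arr=0 -> substrate=0 bound=0 product=7
t=7: arr=0 -> substrate=0 bound=0 product=7
t=8: arr=2 -> substrate=0 bound=2 product=7
t=9: arr=1 -> substrate=0 bound=3 product=7
t=10: arr=2 -> substrate=0 bound=3 product=9
t=11: arr=0 -> substrate=0 bound=2 product=10
t=12: arr=0 -> substrate=0 bound=0 product=12
t=13: arr=0 -> substrate=0 bound=0 product=12

Answer: 12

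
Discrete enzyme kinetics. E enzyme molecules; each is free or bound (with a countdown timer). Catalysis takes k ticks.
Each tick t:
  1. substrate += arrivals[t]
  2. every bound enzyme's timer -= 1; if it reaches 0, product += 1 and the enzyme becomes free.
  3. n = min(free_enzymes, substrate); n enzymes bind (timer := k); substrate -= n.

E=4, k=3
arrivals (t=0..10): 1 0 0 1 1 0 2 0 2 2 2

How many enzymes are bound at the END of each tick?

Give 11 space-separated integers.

Answer: 1 1 1 1 2 2 3 2 4 4 4

Derivation:
t=0: arr=1 -> substrate=0 bound=1 product=0
t=1: arr=0 -> substrate=0 bound=1 product=0
t=2: arr=0 -> substrate=0 bound=1 product=0
t=3: arr=1 -> substrate=0 bound=1 product=1
t=4: arr=1 -> substrate=0 bound=2 product=1
t=5: arr=0 -> substrate=0 bound=2 product=1
t=6: arr=2 -> substrate=0 bound=3 product=2
t=7: arr=0 -> substrate=0 bound=2 product=3
t=8: arr=2 -> substrate=0 bound=4 product=3
t=9: arr=2 -> substrate=0 bound=4 product=5
t=10: arr=2 -> substrate=2 bound=4 product=5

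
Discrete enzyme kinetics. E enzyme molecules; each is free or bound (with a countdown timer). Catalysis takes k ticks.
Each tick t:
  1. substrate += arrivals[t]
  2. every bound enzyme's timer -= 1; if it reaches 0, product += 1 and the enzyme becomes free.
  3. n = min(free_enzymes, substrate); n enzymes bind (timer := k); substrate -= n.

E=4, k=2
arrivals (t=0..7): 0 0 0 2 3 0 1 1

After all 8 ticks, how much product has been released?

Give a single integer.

t=0: arr=0 -> substrate=0 bound=0 product=0
t=1: arr=0 -> substrate=0 bound=0 product=0
t=2: arr=0 -> substrate=0 bound=0 product=0
t=3: arr=2 -> substrate=0 bound=2 product=0
t=4: arr=3 -> substrate=1 bound=4 product=0
t=5: arr=0 -> substrate=0 bound=3 product=2
t=6: arr=1 -> substrate=0 bound=2 product=4
t=7: arr=1 -> substrate=0 bound=2 product=5

Answer: 5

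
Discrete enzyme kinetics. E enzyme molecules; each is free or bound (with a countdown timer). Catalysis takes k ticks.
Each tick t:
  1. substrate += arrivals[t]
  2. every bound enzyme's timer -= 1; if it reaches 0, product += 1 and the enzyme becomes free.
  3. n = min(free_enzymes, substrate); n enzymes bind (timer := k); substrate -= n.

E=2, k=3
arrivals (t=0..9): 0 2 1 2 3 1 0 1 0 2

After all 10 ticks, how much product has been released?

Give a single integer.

t=0: arr=0 -> substrate=0 bound=0 product=0
t=1: arr=2 -> substrate=0 bound=2 product=0
t=2: arr=1 -> substrate=1 bound=2 product=0
t=3: arr=2 -> substrate=3 bound=2 product=0
t=4: arr=3 -> substrate=4 bound=2 product=2
t=5: arr=1 -> substrate=5 bound=2 product=2
t=6: arr=0 -> substrate=5 bound=2 product=2
t=7: arr=1 -> substrate=4 bound=2 product=4
t=8: arr=0 -> substrate=4 bound=2 product=4
t=9: arr=2 -> substrate=6 bound=2 product=4

Answer: 4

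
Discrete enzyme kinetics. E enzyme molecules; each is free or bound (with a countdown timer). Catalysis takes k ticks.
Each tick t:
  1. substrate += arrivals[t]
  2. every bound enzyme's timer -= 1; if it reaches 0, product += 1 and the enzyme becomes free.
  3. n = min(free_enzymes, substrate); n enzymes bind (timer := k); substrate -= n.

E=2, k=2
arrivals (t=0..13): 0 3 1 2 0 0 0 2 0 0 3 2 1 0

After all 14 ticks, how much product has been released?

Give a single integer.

t=0: arr=0 -> substrate=0 bound=0 product=0
t=1: arr=3 -> substrate=1 bound=2 product=0
t=2: arr=1 -> substrate=2 bound=2 product=0
t=3: arr=2 -> substrate=2 bound=2 product=2
t=4: arr=0 -> substrate=2 bound=2 product=2
t=5: arr=0 -> substrate=0 bound=2 product=4
t=6: arr=0 -> substrate=0 bound=2 product=4
t=7: arr=2 -> substrate=0 bound=2 product=6
t=8: arr=0 -> substrate=0 bound=2 product=6
t=9: arr=0 -> substrate=0 bound=0 product=8
t=10: arr=3 -> substrate=1 bound=2 product=8
t=11: arr=2 -> substrate=3 bound=2 product=8
t=12: arr=1 -> substrate=2 bound=2 product=10
t=13: arr=0 -> substrate=2 bound=2 product=10

Answer: 10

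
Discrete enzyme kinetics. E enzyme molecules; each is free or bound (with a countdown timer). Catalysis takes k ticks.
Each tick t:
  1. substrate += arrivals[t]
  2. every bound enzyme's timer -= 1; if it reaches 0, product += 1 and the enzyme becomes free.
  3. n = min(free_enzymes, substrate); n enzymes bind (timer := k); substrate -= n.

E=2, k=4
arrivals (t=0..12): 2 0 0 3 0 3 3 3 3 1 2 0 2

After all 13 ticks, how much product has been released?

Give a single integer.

Answer: 6

Derivation:
t=0: arr=2 -> substrate=0 bound=2 product=0
t=1: arr=0 -> substrate=0 bound=2 product=0
t=2: arr=0 -> substrate=0 bound=2 product=0
t=3: arr=3 -> substrate=3 bound=2 product=0
t=4: arr=0 -> substrate=1 bound=2 product=2
t=5: arr=3 -> substrate=4 bound=2 product=2
t=6: arr=3 -> substrate=7 bound=2 product=2
t=7: arr=3 -> substrate=10 bound=2 product=2
t=8: arr=3 -> substrate=11 bound=2 product=4
t=9: arr=1 -> substrate=12 bound=2 product=4
t=10: arr=2 -> substrate=14 bound=2 product=4
t=11: arr=0 -> substrate=14 bound=2 product=4
t=12: arr=2 -> substrate=14 bound=2 product=6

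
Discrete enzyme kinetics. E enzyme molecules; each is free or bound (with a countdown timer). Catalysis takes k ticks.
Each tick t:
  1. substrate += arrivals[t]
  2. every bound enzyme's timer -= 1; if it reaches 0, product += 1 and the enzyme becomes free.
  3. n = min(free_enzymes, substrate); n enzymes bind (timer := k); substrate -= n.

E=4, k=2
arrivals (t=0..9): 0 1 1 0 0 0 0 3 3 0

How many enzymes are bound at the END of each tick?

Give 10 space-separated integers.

t=0: arr=0 -> substrate=0 bound=0 product=0
t=1: arr=1 -> substrate=0 bound=1 product=0
t=2: arr=1 -> substrate=0 bound=2 product=0
t=3: arr=0 -> substrate=0 bound=1 product=1
t=4: arr=0 -> substrate=0 bound=0 product=2
t=5: arr=0 -> substrate=0 bound=0 product=2
t=6: arr=0 -> substrate=0 bound=0 product=2
t=7: arr=3 -> substrate=0 bound=3 product=2
t=8: arr=3 -> substrate=2 bound=4 product=2
t=9: arr=0 -> substrate=0 bound=3 product=5

Answer: 0 1 2 1 0 0 0 3 4 3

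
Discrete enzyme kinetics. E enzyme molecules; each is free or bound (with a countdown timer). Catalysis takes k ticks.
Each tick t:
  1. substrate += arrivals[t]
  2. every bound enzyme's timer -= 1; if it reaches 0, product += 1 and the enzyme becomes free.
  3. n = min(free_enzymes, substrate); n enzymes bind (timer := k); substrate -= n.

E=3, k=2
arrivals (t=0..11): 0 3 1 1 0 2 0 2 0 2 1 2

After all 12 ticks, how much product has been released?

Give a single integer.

Answer: 11

Derivation:
t=0: arr=0 -> substrate=0 bound=0 product=0
t=1: arr=3 -> substrate=0 bound=3 product=0
t=2: arr=1 -> substrate=1 bound=3 product=0
t=3: arr=1 -> substrate=0 bound=2 product=3
t=4: arr=0 -> substrate=0 bound=2 product=3
t=5: arr=2 -> substrate=0 bound=2 product=5
t=6: arr=0 -> substrate=0 bound=2 product=5
t=7: arr=2 -> substrate=0 bound=2 product=7
t=8: arr=0 -> substrate=0 bound=2 product=7
t=9: arr=2 -> substrate=0 bound=2 product=9
t=10: arr=1 -> substrate=0 bound=3 product=9
t=11: arr=2 -> substrate=0 bound=3 product=11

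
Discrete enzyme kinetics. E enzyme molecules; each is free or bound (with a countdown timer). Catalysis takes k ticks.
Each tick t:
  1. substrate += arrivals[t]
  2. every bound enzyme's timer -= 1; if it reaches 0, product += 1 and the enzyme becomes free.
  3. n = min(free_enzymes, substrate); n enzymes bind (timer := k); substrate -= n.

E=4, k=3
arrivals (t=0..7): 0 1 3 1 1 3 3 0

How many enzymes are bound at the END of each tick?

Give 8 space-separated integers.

t=0: arr=0 -> substrate=0 bound=0 product=0
t=1: arr=1 -> substrate=0 bound=1 product=0
t=2: arr=3 -> substrate=0 bound=4 product=0
t=3: arr=1 -> substrate=1 bound=4 product=0
t=4: arr=1 -> substrate=1 bound=4 product=1
t=5: arr=3 -> substrate=1 bound=4 product=4
t=6: arr=3 -> substrate=4 bound=4 product=4
t=7: arr=0 -> substrate=3 bound=4 product=5

Answer: 0 1 4 4 4 4 4 4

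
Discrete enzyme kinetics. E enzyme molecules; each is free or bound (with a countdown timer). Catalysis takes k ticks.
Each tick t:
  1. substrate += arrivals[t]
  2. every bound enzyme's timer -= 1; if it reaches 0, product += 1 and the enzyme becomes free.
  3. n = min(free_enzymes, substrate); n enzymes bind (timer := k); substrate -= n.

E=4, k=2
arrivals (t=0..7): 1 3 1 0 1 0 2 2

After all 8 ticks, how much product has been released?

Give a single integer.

t=0: arr=1 -> substrate=0 bound=1 product=0
t=1: arr=3 -> substrate=0 bound=4 product=0
t=2: arr=1 -> substrate=0 bound=4 product=1
t=3: arr=0 -> substrate=0 bound=1 product=4
t=4: arr=1 -> substrate=0 bound=1 product=5
t=5: arr=0 -> substrate=0 bound=1 product=5
t=6: arr=2 -> substrate=0 bound=2 product=6
t=7: arr=2 -> substrate=0 bound=4 product=6

Answer: 6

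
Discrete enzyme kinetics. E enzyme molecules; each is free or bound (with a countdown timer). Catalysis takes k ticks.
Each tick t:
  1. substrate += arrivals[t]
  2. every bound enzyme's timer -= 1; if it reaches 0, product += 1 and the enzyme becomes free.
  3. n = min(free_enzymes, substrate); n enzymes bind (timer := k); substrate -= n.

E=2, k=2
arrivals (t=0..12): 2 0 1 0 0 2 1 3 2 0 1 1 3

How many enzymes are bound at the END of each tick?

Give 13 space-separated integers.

t=0: arr=2 -> substrate=0 bound=2 product=0
t=1: arr=0 -> substrate=0 bound=2 product=0
t=2: arr=1 -> substrate=0 bound=1 product=2
t=3: arr=0 -> substrate=0 bound=1 product=2
t=4: arr=0 -> substrate=0 bound=0 product=3
t=5: arr=2 -> substrate=0 bound=2 product=3
t=6: arr=1 -> substrate=1 bound=2 product=3
t=7: arr=3 -> substrate=2 bound=2 product=5
t=8: arr=2 -> substrate=4 bound=2 product=5
t=9: arr=0 -> substrate=2 bound=2 product=7
t=10: arr=1 -> substrate=3 bound=2 product=7
t=11: arr=1 -> substrate=2 bound=2 product=9
t=12: arr=3 -> substrate=5 bound=2 product=9

Answer: 2 2 1 1 0 2 2 2 2 2 2 2 2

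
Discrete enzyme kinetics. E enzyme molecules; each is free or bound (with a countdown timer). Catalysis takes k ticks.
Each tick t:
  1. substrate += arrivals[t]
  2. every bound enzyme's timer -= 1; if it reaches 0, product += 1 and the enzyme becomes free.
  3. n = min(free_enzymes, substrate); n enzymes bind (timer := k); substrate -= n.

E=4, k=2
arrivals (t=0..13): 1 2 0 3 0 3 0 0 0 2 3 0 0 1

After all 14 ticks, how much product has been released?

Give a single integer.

t=0: arr=1 -> substrate=0 bound=1 product=0
t=1: arr=2 -> substrate=0 bound=3 product=0
t=2: arr=0 -> substrate=0 bound=2 product=1
t=3: arr=3 -> substrate=0 bound=3 product=3
t=4: arr=0 -> substrate=0 bound=3 product=3
t=5: arr=3 -> substrate=0 bound=3 product=6
t=6: arr=0 -> substrate=0 bound=3 product=6
t=7: arr=0 -> substrate=0 bound=0 product=9
t=8: arr=0 -> substrate=0 bound=0 product=9
t=9: arr=2 -> substrate=0 bound=2 product=9
t=10: arr=3 -> substrate=1 bound=4 product=9
t=11: arr=0 -> substrate=0 bound=3 product=11
t=12: arr=0 -> substrate=0 bound=1 product=13
t=13: arr=1 -> substrate=0 bound=1 product=14

Answer: 14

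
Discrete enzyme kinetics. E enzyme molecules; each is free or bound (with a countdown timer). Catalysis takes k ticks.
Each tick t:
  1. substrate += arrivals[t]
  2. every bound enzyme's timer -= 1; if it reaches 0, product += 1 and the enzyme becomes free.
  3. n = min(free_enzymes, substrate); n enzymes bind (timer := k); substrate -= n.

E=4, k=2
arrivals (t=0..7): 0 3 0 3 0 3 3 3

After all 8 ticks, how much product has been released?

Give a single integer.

t=0: arr=0 -> substrate=0 bound=0 product=0
t=1: arr=3 -> substrate=0 bound=3 product=0
t=2: arr=0 -> substrate=0 bound=3 product=0
t=3: arr=3 -> substrate=0 bound=3 product=3
t=4: arr=0 -> substrate=0 bound=3 product=3
t=5: arr=3 -> substrate=0 bound=3 product=6
t=6: arr=3 -> substrate=2 bound=4 product=6
t=7: arr=3 -> substrate=2 bound=4 product=9

Answer: 9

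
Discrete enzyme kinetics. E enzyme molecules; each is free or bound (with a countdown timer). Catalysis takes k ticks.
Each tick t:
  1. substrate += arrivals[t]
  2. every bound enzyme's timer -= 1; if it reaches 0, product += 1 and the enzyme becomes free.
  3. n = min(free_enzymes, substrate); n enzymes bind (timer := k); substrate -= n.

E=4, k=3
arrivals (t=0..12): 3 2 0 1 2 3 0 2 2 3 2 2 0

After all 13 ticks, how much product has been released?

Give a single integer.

Answer: 14

Derivation:
t=0: arr=3 -> substrate=0 bound=3 product=0
t=1: arr=2 -> substrate=1 bound=4 product=0
t=2: arr=0 -> substrate=1 bound=4 product=0
t=3: arr=1 -> substrate=0 bound=3 product=3
t=4: arr=2 -> substrate=0 bound=4 product=4
t=5: arr=3 -> substrate=3 bound=4 product=4
t=6: arr=0 -> substrate=1 bound=4 product=6
t=7: arr=2 -> substrate=1 bound=4 product=8
t=8: arr=2 -> substrate=3 bound=4 product=8
t=9: arr=3 -> substrate=4 bound=4 product=10
t=10: arr=2 -> substrate=4 bound=4 product=12
t=11: arr=2 -> substrate=6 bound=4 product=12
t=12: arr=0 -> substrate=4 bound=4 product=14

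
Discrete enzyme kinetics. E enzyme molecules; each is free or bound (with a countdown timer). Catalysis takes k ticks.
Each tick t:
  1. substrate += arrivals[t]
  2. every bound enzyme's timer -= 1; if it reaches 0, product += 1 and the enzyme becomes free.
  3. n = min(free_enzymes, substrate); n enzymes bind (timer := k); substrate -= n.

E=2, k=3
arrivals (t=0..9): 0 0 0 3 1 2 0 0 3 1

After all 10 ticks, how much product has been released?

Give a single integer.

t=0: arr=0 -> substrate=0 bound=0 product=0
t=1: arr=0 -> substrate=0 bound=0 product=0
t=2: arr=0 -> substrate=0 bound=0 product=0
t=3: arr=3 -> substrate=1 bound=2 product=0
t=4: arr=1 -> substrate=2 bound=2 product=0
t=5: arr=2 -> substrate=4 bound=2 product=0
t=6: arr=0 -> substrate=2 bound=2 product=2
t=7: arr=0 -> substrate=2 bound=2 product=2
t=8: arr=3 -> substrate=5 bound=2 product=2
t=9: arr=1 -> substrate=4 bound=2 product=4

Answer: 4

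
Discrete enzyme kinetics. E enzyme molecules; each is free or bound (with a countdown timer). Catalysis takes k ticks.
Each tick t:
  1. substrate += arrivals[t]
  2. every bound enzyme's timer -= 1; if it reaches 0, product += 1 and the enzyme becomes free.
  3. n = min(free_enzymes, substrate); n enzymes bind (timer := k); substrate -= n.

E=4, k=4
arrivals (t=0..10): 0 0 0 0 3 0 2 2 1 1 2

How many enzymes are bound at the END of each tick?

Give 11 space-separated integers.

Answer: 0 0 0 0 3 3 4 4 4 4 4

Derivation:
t=0: arr=0 -> substrate=0 bound=0 product=0
t=1: arr=0 -> substrate=0 bound=0 product=0
t=2: arr=0 -> substrate=0 bound=0 product=0
t=3: arr=0 -> substrate=0 bound=0 product=0
t=4: arr=3 -> substrate=0 bound=3 product=0
t=5: arr=0 -> substrate=0 bound=3 product=0
t=6: arr=2 -> substrate=1 bound=4 product=0
t=7: arr=2 -> substrate=3 bound=4 product=0
t=8: arr=1 -> substrate=1 bound=4 product=3
t=9: arr=1 -> substrate=2 bound=4 product=3
t=10: arr=2 -> substrate=3 bound=4 product=4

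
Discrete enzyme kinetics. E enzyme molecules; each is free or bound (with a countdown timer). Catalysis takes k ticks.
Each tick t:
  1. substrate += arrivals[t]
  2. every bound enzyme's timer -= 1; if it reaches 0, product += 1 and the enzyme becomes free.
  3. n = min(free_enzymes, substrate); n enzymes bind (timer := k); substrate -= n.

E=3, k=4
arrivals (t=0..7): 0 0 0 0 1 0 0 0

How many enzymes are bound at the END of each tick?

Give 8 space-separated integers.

t=0: arr=0 -> substrate=0 bound=0 product=0
t=1: arr=0 -> substrate=0 bound=0 product=0
t=2: arr=0 -> substrate=0 bound=0 product=0
t=3: arr=0 -> substrate=0 bound=0 product=0
t=4: arr=1 -> substrate=0 bound=1 product=0
t=5: arr=0 -> substrate=0 bound=1 product=0
t=6: arr=0 -> substrate=0 bound=1 product=0
t=7: arr=0 -> substrate=0 bound=1 product=0

Answer: 0 0 0 0 1 1 1 1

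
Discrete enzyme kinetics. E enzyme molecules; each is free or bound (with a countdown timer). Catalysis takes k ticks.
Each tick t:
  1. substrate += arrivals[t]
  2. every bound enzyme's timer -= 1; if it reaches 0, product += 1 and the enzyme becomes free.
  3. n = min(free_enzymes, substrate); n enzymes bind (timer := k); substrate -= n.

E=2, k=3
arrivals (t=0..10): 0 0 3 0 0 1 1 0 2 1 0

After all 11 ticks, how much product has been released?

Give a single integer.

Answer: 4

Derivation:
t=0: arr=0 -> substrate=0 bound=0 product=0
t=1: arr=0 -> substrate=0 bound=0 product=0
t=2: arr=3 -> substrate=1 bound=2 product=0
t=3: arr=0 -> substrate=1 bound=2 product=0
t=4: arr=0 -> substrate=1 bound=2 product=0
t=5: arr=1 -> substrate=0 bound=2 product=2
t=6: arr=1 -> substrate=1 bound=2 product=2
t=7: arr=0 -> substrate=1 bound=2 product=2
t=8: arr=2 -> substrate=1 bound=2 product=4
t=9: arr=1 -> substrate=2 bound=2 product=4
t=10: arr=0 -> substrate=2 bound=2 product=4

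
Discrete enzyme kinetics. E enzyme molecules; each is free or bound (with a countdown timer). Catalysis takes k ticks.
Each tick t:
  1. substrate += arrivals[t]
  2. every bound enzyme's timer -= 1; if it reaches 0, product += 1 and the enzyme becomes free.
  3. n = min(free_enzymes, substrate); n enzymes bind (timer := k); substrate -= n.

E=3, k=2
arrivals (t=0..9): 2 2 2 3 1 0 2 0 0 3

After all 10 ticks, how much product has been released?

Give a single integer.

Answer: 12

Derivation:
t=0: arr=2 -> substrate=0 bound=2 product=0
t=1: arr=2 -> substrate=1 bound=3 product=0
t=2: arr=2 -> substrate=1 bound=3 product=2
t=3: arr=3 -> substrate=3 bound=3 product=3
t=4: arr=1 -> substrate=2 bound=3 product=5
t=5: arr=0 -> substrate=1 bound=3 product=6
t=6: arr=2 -> substrate=1 bound=3 product=8
t=7: arr=0 -> substrate=0 bound=3 product=9
t=8: arr=0 -> substrate=0 bound=1 product=11
t=9: arr=3 -> substrate=0 bound=3 product=12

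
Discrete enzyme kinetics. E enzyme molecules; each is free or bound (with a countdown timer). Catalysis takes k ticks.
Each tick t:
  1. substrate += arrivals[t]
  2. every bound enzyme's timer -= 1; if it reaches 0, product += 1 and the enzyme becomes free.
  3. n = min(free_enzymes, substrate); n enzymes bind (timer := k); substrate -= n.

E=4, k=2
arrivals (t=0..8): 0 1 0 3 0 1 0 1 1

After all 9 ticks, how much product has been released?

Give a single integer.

Answer: 5

Derivation:
t=0: arr=0 -> substrate=0 bound=0 product=0
t=1: arr=1 -> substrate=0 bound=1 product=0
t=2: arr=0 -> substrate=0 bound=1 product=0
t=3: arr=3 -> substrate=0 bound=3 product=1
t=4: arr=0 -> substrate=0 bound=3 product=1
t=5: arr=1 -> substrate=0 bound=1 product=4
t=6: arr=0 -> substrate=0 bound=1 product=4
t=7: arr=1 -> substrate=0 bound=1 product=5
t=8: arr=1 -> substrate=0 bound=2 product=5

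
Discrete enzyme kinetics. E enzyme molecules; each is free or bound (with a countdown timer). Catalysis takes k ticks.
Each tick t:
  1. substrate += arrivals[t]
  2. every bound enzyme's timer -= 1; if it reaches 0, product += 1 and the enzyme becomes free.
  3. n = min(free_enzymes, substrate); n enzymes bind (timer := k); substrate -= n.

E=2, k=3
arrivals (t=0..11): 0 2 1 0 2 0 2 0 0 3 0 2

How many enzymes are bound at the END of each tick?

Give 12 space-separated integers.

t=0: arr=0 -> substrate=0 bound=0 product=0
t=1: arr=2 -> substrate=0 bound=2 product=0
t=2: arr=1 -> substrate=1 bound=2 product=0
t=3: arr=0 -> substrate=1 bound=2 product=0
t=4: arr=2 -> substrate=1 bound=2 product=2
t=5: arr=0 -> substrate=1 bound=2 product=2
t=6: arr=2 -> substrate=3 bound=2 product=2
t=7: arr=0 -> substrate=1 bound=2 product=4
t=8: arr=0 -> substrate=1 bound=2 product=4
t=9: arr=3 -> substrate=4 bound=2 product=4
t=10: arr=0 -> substrate=2 bound=2 product=6
t=11: arr=2 -> substrate=4 bound=2 product=6

Answer: 0 2 2 2 2 2 2 2 2 2 2 2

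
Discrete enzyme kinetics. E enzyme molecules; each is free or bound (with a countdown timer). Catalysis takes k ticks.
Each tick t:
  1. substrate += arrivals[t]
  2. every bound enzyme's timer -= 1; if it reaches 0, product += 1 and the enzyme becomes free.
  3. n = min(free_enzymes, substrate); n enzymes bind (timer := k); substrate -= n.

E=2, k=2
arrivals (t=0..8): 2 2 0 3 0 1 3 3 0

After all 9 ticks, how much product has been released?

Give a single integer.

Answer: 8

Derivation:
t=0: arr=2 -> substrate=0 bound=2 product=0
t=1: arr=2 -> substrate=2 bound=2 product=0
t=2: arr=0 -> substrate=0 bound=2 product=2
t=3: arr=3 -> substrate=3 bound=2 product=2
t=4: arr=0 -> substrate=1 bound=2 product=4
t=5: arr=1 -> substrate=2 bound=2 product=4
t=6: arr=3 -> substrate=3 bound=2 product=6
t=7: arr=3 -> substrate=6 bound=2 product=6
t=8: arr=0 -> substrate=4 bound=2 product=8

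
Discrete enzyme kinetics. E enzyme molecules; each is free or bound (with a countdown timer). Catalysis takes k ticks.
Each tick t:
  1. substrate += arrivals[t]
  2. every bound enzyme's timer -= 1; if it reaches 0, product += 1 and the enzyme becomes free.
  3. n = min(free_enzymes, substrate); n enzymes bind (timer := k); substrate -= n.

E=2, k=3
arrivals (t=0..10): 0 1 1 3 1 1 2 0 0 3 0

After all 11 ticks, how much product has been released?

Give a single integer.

Answer: 5

Derivation:
t=0: arr=0 -> substrate=0 bound=0 product=0
t=1: arr=1 -> substrate=0 bound=1 product=0
t=2: arr=1 -> substrate=0 bound=2 product=0
t=3: arr=3 -> substrate=3 bound=2 product=0
t=4: arr=1 -> substrate=3 bound=2 product=1
t=5: arr=1 -> substrate=3 bound=2 product=2
t=6: arr=2 -> substrate=5 bound=2 product=2
t=7: arr=0 -> substrate=4 bound=2 product=3
t=8: arr=0 -> substrate=3 bound=2 product=4
t=9: arr=3 -> substrate=6 bound=2 product=4
t=10: arr=0 -> substrate=5 bound=2 product=5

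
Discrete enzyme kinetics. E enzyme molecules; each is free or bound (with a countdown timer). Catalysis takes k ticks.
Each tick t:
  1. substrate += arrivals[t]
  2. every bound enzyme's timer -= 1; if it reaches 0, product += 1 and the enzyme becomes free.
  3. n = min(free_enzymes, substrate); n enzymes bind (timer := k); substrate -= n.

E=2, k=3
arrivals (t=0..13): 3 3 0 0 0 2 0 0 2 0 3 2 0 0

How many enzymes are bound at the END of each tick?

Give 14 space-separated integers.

Answer: 2 2 2 2 2 2 2 2 2 2 2 2 2 2

Derivation:
t=0: arr=3 -> substrate=1 bound=2 product=0
t=1: arr=3 -> substrate=4 bound=2 product=0
t=2: arr=0 -> substrate=4 bound=2 product=0
t=3: arr=0 -> substrate=2 bound=2 product=2
t=4: arr=0 -> substrate=2 bound=2 product=2
t=5: arr=2 -> substrate=4 bound=2 product=2
t=6: arr=0 -> substrate=2 bound=2 product=4
t=7: arr=0 -> substrate=2 bound=2 product=4
t=8: arr=2 -> substrate=4 bound=2 product=4
t=9: arr=0 -> substrate=2 bound=2 product=6
t=10: arr=3 -> substrate=5 bound=2 product=6
t=11: arr=2 -> substrate=7 bound=2 product=6
t=12: arr=0 -> substrate=5 bound=2 product=8
t=13: arr=0 -> substrate=5 bound=2 product=8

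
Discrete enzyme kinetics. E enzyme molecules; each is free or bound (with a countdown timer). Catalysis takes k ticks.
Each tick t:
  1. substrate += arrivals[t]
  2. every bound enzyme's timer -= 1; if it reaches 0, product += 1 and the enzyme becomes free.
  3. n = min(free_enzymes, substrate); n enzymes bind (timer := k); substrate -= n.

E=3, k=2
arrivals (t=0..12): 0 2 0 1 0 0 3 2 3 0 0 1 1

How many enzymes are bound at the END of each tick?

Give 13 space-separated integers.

Answer: 0 2 2 1 1 0 3 3 3 3 2 3 2

Derivation:
t=0: arr=0 -> substrate=0 bound=0 product=0
t=1: arr=2 -> substrate=0 bound=2 product=0
t=2: arr=0 -> substrate=0 bound=2 product=0
t=3: arr=1 -> substrate=0 bound=1 product=2
t=4: arr=0 -> substrate=0 bound=1 product=2
t=5: arr=0 -> substrate=0 bound=0 product=3
t=6: arr=3 -> substrate=0 bound=3 product=3
t=7: arr=2 -> substrate=2 bound=3 product=3
t=8: arr=3 -> substrate=2 bound=3 product=6
t=9: arr=0 -> substrate=2 bound=3 product=6
t=10: arr=0 -> substrate=0 bound=2 product=9
t=11: arr=1 -> substrate=0 bound=3 product=9
t=12: arr=1 -> substrate=0 bound=2 product=11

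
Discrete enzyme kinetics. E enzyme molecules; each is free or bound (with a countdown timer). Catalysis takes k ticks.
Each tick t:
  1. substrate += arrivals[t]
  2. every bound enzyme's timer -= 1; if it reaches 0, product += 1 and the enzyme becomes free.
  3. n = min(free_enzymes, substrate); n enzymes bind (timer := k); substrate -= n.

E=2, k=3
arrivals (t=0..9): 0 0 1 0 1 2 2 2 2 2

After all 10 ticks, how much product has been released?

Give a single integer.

t=0: arr=0 -> substrate=0 bound=0 product=0
t=1: arr=0 -> substrate=0 bound=0 product=0
t=2: arr=1 -> substrate=0 bound=1 product=0
t=3: arr=0 -> substrate=0 bound=1 product=0
t=4: arr=1 -> substrate=0 bound=2 product=0
t=5: arr=2 -> substrate=1 bound=2 product=1
t=6: arr=2 -> substrate=3 bound=2 product=1
t=7: arr=2 -> substrate=4 bound=2 product=2
t=8: arr=2 -> substrate=5 bound=2 product=3
t=9: arr=2 -> substrate=7 bound=2 product=3

Answer: 3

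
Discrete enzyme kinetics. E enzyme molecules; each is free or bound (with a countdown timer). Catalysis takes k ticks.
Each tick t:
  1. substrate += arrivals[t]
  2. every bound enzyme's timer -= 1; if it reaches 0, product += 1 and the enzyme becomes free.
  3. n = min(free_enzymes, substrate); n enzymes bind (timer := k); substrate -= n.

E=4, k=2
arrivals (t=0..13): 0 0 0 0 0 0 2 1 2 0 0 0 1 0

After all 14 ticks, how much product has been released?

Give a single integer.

t=0: arr=0 -> substrate=0 bound=0 product=0
t=1: arr=0 -> substrate=0 bound=0 product=0
t=2: arr=0 -> substrate=0 bound=0 product=0
t=3: arr=0 -> substrate=0 bound=0 product=0
t=4: arr=0 -> substrate=0 bound=0 product=0
t=5: arr=0 -> substrate=0 bound=0 product=0
t=6: arr=2 -> substrate=0 bound=2 product=0
t=7: arr=1 -> substrate=0 bound=3 product=0
t=8: arr=2 -> substrate=0 bound=3 product=2
t=9: arr=0 -> substrate=0 bound=2 product=3
t=10: arr=0 -> substrate=0 bound=0 product=5
t=11: arr=0 -> substrate=0 bound=0 product=5
t=12: arr=1 -> substrate=0 bound=1 product=5
t=13: arr=0 -> substrate=0 bound=1 product=5

Answer: 5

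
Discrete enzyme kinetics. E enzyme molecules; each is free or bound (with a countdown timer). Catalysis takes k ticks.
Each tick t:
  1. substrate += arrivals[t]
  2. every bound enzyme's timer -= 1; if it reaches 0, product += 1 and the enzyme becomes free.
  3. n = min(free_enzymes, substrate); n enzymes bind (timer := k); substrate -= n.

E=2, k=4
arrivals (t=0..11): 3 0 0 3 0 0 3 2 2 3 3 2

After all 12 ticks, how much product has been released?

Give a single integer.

Answer: 4

Derivation:
t=0: arr=3 -> substrate=1 bound=2 product=0
t=1: arr=0 -> substrate=1 bound=2 product=0
t=2: arr=0 -> substrate=1 bound=2 product=0
t=3: arr=3 -> substrate=4 bound=2 product=0
t=4: arr=0 -> substrate=2 bound=2 product=2
t=5: arr=0 -> substrate=2 bound=2 product=2
t=6: arr=3 -> substrate=5 bound=2 product=2
t=7: arr=2 -> substrate=7 bound=2 product=2
t=8: arr=2 -> substrate=7 bound=2 product=4
t=9: arr=3 -> substrate=10 bound=2 product=4
t=10: arr=3 -> substrate=13 bound=2 product=4
t=11: arr=2 -> substrate=15 bound=2 product=4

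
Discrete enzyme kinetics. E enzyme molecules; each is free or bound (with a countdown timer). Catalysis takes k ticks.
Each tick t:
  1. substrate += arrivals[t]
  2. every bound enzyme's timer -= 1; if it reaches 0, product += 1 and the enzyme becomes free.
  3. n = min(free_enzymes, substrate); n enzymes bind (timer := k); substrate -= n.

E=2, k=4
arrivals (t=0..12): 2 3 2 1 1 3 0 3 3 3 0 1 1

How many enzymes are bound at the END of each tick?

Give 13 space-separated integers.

Answer: 2 2 2 2 2 2 2 2 2 2 2 2 2

Derivation:
t=0: arr=2 -> substrate=0 bound=2 product=0
t=1: arr=3 -> substrate=3 bound=2 product=0
t=2: arr=2 -> substrate=5 bound=2 product=0
t=3: arr=1 -> substrate=6 bound=2 product=0
t=4: arr=1 -> substrate=5 bound=2 product=2
t=5: arr=3 -> substrate=8 bound=2 product=2
t=6: arr=0 -> substrate=8 bound=2 product=2
t=7: arr=3 -> substrate=11 bound=2 product=2
t=8: arr=3 -> substrate=12 bound=2 product=4
t=9: arr=3 -> substrate=15 bound=2 product=4
t=10: arr=0 -> substrate=15 bound=2 product=4
t=11: arr=1 -> substrate=16 bound=2 product=4
t=12: arr=1 -> substrate=15 bound=2 product=6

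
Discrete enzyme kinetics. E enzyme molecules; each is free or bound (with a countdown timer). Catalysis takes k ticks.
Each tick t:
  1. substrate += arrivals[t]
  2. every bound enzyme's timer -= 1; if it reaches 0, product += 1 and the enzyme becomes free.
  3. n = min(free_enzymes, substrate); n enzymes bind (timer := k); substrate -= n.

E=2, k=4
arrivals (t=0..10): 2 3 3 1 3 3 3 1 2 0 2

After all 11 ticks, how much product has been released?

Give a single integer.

Answer: 4

Derivation:
t=0: arr=2 -> substrate=0 bound=2 product=0
t=1: arr=3 -> substrate=3 bound=2 product=0
t=2: arr=3 -> substrate=6 bound=2 product=0
t=3: arr=1 -> substrate=7 bound=2 product=0
t=4: arr=3 -> substrate=8 bound=2 product=2
t=5: arr=3 -> substrate=11 bound=2 product=2
t=6: arr=3 -> substrate=14 bound=2 product=2
t=7: arr=1 -> substrate=15 bound=2 product=2
t=8: arr=2 -> substrate=15 bound=2 product=4
t=9: arr=0 -> substrate=15 bound=2 product=4
t=10: arr=2 -> substrate=17 bound=2 product=4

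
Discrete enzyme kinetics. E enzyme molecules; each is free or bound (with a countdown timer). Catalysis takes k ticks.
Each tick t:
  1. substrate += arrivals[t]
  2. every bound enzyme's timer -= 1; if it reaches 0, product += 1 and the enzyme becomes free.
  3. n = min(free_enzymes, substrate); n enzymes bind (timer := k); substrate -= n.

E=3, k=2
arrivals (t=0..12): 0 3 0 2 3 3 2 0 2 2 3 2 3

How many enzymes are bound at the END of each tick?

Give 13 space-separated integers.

t=0: arr=0 -> substrate=0 bound=0 product=0
t=1: arr=3 -> substrate=0 bound=3 product=0
t=2: arr=0 -> substrate=0 bound=3 product=0
t=3: arr=2 -> substrate=0 bound=2 product=3
t=4: arr=3 -> substrate=2 bound=3 product=3
t=5: arr=3 -> substrate=3 bound=3 product=5
t=6: arr=2 -> substrate=4 bound=3 product=6
t=7: arr=0 -> substrate=2 bound=3 product=8
t=8: arr=2 -> substrate=3 bound=3 product=9
t=9: arr=2 -> substrate=3 bound=3 product=11
t=10: arr=3 -> substrate=5 bound=3 product=12
t=11: arr=2 -> substrate=5 bound=3 product=14
t=12: arr=3 -> substrate=7 bound=3 product=15

Answer: 0 3 3 2 3 3 3 3 3 3 3 3 3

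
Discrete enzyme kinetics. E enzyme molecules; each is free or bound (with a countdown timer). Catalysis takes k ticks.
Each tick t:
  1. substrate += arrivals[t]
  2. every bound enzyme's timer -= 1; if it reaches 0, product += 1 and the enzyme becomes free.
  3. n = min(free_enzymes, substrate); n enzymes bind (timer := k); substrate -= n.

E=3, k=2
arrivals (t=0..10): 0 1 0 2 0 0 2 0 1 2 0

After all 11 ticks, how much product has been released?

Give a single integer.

Answer: 6

Derivation:
t=0: arr=0 -> substrate=0 bound=0 product=0
t=1: arr=1 -> substrate=0 bound=1 product=0
t=2: arr=0 -> substrate=0 bound=1 product=0
t=3: arr=2 -> substrate=0 bound=2 product=1
t=4: arr=0 -> substrate=0 bound=2 product=1
t=5: arr=0 -> substrate=0 bound=0 product=3
t=6: arr=2 -> substrate=0 bound=2 product=3
t=7: arr=0 -> substrate=0 bound=2 product=3
t=8: arr=1 -> substrate=0 bound=1 product=5
t=9: arr=2 -> substrate=0 bound=3 product=5
t=10: arr=0 -> substrate=0 bound=2 product=6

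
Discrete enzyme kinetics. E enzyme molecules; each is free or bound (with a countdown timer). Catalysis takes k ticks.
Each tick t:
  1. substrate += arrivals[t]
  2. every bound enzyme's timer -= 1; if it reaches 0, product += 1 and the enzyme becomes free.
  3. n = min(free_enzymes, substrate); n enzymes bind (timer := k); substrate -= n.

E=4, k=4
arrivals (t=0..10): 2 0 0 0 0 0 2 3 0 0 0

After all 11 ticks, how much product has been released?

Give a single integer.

t=0: arr=2 -> substrate=0 bound=2 product=0
t=1: arr=0 -> substrate=0 bound=2 product=0
t=2: arr=0 -> substrate=0 bound=2 product=0
t=3: arr=0 -> substrate=0 bound=2 product=0
t=4: arr=0 -> substrate=0 bound=0 product=2
t=5: arr=0 -> substrate=0 bound=0 product=2
t=6: arr=2 -> substrate=0 bound=2 product=2
t=7: arr=3 -> substrate=1 bound=4 product=2
t=8: arr=0 -> substrate=1 bound=4 product=2
t=9: arr=0 -> substrate=1 bound=4 product=2
t=10: arr=0 -> substrate=0 bound=3 product=4

Answer: 4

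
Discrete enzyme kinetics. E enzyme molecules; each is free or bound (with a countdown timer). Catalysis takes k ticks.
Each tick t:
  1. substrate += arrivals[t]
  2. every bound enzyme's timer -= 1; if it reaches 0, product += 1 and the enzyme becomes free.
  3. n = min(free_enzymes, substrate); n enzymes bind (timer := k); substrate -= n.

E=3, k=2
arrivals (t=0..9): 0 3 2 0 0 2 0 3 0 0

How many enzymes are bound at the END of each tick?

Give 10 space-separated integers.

Answer: 0 3 3 2 2 2 2 3 3 0

Derivation:
t=0: arr=0 -> substrate=0 bound=0 product=0
t=1: arr=3 -> substrate=0 bound=3 product=0
t=2: arr=2 -> substrate=2 bound=3 product=0
t=3: arr=0 -> substrate=0 bound=2 product=3
t=4: arr=0 -> substrate=0 bound=2 product=3
t=5: arr=2 -> substrate=0 bound=2 product=5
t=6: arr=0 -> substrate=0 bound=2 product=5
t=7: arr=3 -> substrate=0 bound=3 product=7
t=8: arr=0 -> substrate=0 bound=3 product=7
t=9: arr=0 -> substrate=0 bound=0 product=10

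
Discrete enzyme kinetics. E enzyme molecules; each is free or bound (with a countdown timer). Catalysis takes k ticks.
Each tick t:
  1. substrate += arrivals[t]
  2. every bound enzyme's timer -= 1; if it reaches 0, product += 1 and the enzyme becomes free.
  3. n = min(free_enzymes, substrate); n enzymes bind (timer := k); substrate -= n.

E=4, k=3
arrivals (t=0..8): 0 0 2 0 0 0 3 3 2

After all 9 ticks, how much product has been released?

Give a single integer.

Answer: 2

Derivation:
t=0: arr=0 -> substrate=0 bound=0 product=0
t=1: arr=0 -> substrate=0 bound=0 product=0
t=2: arr=2 -> substrate=0 bound=2 product=0
t=3: arr=0 -> substrate=0 bound=2 product=0
t=4: arr=0 -> substrate=0 bound=2 product=0
t=5: arr=0 -> substrate=0 bound=0 product=2
t=6: arr=3 -> substrate=0 bound=3 product=2
t=7: arr=3 -> substrate=2 bound=4 product=2
t=8: arr=2 -> substrate=4 bound=4 product=2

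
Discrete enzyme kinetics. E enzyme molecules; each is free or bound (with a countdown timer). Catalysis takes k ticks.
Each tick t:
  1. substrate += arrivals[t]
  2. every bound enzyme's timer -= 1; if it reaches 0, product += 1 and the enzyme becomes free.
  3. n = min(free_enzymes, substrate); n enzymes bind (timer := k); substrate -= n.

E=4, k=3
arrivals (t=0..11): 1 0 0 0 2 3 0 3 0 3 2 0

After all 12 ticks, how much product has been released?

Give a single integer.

t=0: arr=1 -> substrate=0 bound=1 product=0
t=1: arr=0 -> substrate=0 bound=1 product=0
t=2: arr=0 -> substrate=0 bound=1 product=0
t=3: arr=0 -> substrate=0 bound=0 product=1
t=4: arr=2 -> substrate=0 bound=2 product=1
t=5: arr=3 -> substrate=1 bound=4 product=1
t=6: arr=0 -> substrate=1 bound=4 product=1
t=7: arr=3 -> substrate=2 bound=4 product=3
t=8: arr=0 -> substrate=0 bound=4 product=5
t=9: arr=3 -> substrate=3 bound=4 product=5
t=10: arr=2 -> substrate=3 bound=4 product=7
t=11: arr=0 -> substrate=1 bound=4 product=9

Answer: 9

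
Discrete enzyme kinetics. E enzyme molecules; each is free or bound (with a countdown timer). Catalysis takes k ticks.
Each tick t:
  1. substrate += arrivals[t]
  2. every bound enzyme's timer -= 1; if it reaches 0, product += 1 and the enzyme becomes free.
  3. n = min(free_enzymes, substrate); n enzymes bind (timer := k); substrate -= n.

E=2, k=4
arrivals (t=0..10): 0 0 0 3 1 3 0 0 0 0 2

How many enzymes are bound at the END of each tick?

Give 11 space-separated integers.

t=0: arr=0 -> substrate=0 bound=0 product=0
t=1: arr=0 -> substrate=0 bound=0 product=0
t=2: arr=0 -> substrate=0 bound=0 product=0
t=3: arr=3 -> substrate=1 bound=2 product=0
t=4: arr=1 -> substrate=2 bound=2 product=0
t=5: arr=3 -> substrate=5 bound=2 product=0
t=6: arr=0 -> substrate=5 bound=2 product=0
t=7: arr=0 -> substrate=3 bound=2 product=2
t=8: arr=0 -> substrate=3 bound=2 product=2
t=9: arr=0 -> substrate=3 bound=2 product=2
t=10: arr=2 -> substrate=5 bound=2 product=2

Answer: 0 0 0 2 2 2 2 2 2 2 2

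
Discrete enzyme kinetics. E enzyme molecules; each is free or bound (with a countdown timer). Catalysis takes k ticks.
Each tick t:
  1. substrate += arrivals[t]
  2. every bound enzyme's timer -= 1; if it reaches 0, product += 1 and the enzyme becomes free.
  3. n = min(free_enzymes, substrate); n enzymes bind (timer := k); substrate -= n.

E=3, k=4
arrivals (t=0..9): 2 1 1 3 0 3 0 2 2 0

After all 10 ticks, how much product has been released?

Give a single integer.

Answer: 6

Derivation:
t=0: arr=2 -> substrate=0 bound=2 product=0
t=1: arr=1 -> substrate=0 bound=3 product=0
t=2: arr=1 -> substrate=1 bound=3 product=0
t=3: arr=3 -> substrate=4 bound=3 product=0
t=4: arr=0 -> substrate=2 bound=3 product=2
t=5: arr=3 -> substrate=4 bound=3 product=3
t=6: arr=0 -> substrate=4 bound=3 product=3
t=7: arr=2 -> substrate=6 bound=3 product=3
t=8: arr=2 -> substrate=6 bound=3 product=5
t=9: arr=0 -> substrate=5 bound=3 product=6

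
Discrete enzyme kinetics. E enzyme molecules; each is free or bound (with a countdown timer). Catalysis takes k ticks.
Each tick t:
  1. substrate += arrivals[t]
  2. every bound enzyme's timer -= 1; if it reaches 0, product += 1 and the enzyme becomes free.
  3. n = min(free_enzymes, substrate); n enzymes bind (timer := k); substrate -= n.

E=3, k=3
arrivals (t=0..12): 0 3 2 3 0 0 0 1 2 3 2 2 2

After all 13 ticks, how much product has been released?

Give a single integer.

t=0: arr=0 -> substrate=0 bound=0 product=0
t=1: arr=3 -> substrate=0 bound=3 product=0
t=2: arr=2 -> substrate=2 bound=3 product=0
t=3: arr=3 -> substrate=5 bound=3 product=0
t=4: arr=0 -> substrate=2 bound=3 product=3
t=5: arr=0 -> substrate=2 bound=3 product=3
t=6: arr=0 -> substrate=2 bound=3 product=3
t=7: arr=1 -> substrate=0 bound=3 product=6
t=8: arr=2 -> substrate=2 bound=3 product=6
t=9: arr=3 -> substrate=5 bound=3 product=6
t=10: arr=2 -> substrate=4 bound=3 product=9
t=11: arr=2 -> substrate=6 bound=3 product=9
t=12: arr=2 -> substrate=8 bound=3 product=9

Answer: 9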